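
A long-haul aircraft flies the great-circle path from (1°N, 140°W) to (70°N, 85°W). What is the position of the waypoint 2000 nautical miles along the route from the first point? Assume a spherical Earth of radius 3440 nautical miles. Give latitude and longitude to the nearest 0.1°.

≈ (32.7°N, 129.2°W)

From cos δ = sin φ₁ sin φ₂ + cos φ₁ cos φ₂ cos Δλ, the central angle is δ ≈ 1.357 rad (77.7°). The total great-circle distance is δ·R ≈ 1.357 × 3440 ≈ 4667 nmi, so the target fraction is f = 2000/4667 ≈ 0.429.
Interpolate at f ≈ 0.429 with slerp weights a = sin((1−f)δ)/sin δ ≈ 0.716, b = sin(fδ)/sin δ ≈ 0.562.
p = a·p₁ + b·p₂ ≈ (-0.532, -0.652, 0.541); φ = arcsin(p_z) ≈ 32.73°, λ = atan2(p_y, p_x) ≈ -129.21°.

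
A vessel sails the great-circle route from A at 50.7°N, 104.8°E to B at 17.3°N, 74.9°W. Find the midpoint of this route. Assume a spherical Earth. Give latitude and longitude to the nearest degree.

≈ 73°N, 74°W

Write both endpoints as unit vectors p₁, p₂ with components (cos φ cos λ, cos φ sin λ, sin φ).
The central angle between the endpoints is δ = arccos(p₁·p₂) ≈ 1.955 rad (112.0°).
Interpolate at f = 1/2 with slerp weights a = sin((1−f)δ)/sin δ ≈ 0.894, b = sin(fδ)/sin δ ≈ 0.894.
p = a·p₁ + b·p₂ ≈ (0.078, -0.277, 0.958); φ = arcsin(p_z) ≈ 73.30°, λ = atan2(p_y, p_x) ≈ -74.31°.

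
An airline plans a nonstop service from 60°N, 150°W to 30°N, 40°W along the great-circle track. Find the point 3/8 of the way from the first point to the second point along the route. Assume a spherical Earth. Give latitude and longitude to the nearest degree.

≈ 63°N, 91°W

Write both endpoints as unit vectors p₁, p₂ with components (cos φ cos λ, cos φ sin λ, sin φ).
The central angle between the endpoints is δ = arccos(p₁·p₂) ≈ 1.282 rad (73.4°).
Interpolate at f = 3/8 with slerp weights a = sin((1−f)δ)/sin δ ≈ 0.749, b = sin(fδ)/sin δ ≈ 0.482.
p = a·p₁ + b·p₂ ≈ (-0.004, -0.456, 0.890); φ = arcsin(p_z) ≈ 62.88°, λ = atan2(p_y, p_x) ≈ -90.55°.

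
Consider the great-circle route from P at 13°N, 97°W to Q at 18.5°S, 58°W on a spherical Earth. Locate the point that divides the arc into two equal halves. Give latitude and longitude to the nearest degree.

Write both endpoints as unit vectors p₁, p₂ with components (cos φ cos λ, cos φ sin λ, sin φ).
The central angle between the endpoints is δ = arccos(p₁·p₂) ≈ 0.868 rad (49.7°).
Interpolate at f = 1/2 with slerp weights a = sin((1−f)δ)/sin δ ≈ 0.551, b = sin(fδ)/sin δ ≈ 0.551.
p = a·p₁ + b·p₂ ≈ (0.211, -0.976, -0.051); φ = arcsin(p_z) ≈ -2.92°, λ = atan2(p_y, p_x) ≈ -77.77°.

≈ 3°S, 78°W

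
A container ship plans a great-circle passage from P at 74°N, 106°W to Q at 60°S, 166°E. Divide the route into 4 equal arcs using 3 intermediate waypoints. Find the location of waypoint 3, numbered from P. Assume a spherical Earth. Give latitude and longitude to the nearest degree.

Convert each endpoint to a unit vector on the sphere (x = cos φ cos λ, y = cos φ sin λ, z = sin φ).
The central angle between the endpoints is δ = arccos(p₁·p₂) ≈ 2.546 rad (145.9°).
Interpolate at f = 3/4 with slerp weights a = sin((1−f)δ)/sin δ ≈ 1.059, b = sin(fδ)/sin δ ≈ 1.681.
p = a·p₁ + b·p₂ ≈ (-0.896, -0.077, -0.438); φ = arcsin(p_z) ≈ -25.95°, λ = atan2(p_y, p_x) ≈ -175.07°.

≈ 26°S, 175°W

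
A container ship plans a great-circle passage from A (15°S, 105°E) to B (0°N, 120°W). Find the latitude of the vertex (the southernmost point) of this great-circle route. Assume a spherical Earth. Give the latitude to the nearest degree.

≈ 21°S

The great circle lies in the plane with unit normal n̂ = (p₁ × p₂)/|p₁ × p₂|.
Here n̂_z ≈ +0.935; the vertex latitude is φ_max = arccos|n̂_z| ≈ 20.8°.
Check via Clairaut: cos φ_max = |cos φ₁| · sin C = cos(15.0°)·sin(104.5°) ≈ 0.935, again giving ≈ 20.8°.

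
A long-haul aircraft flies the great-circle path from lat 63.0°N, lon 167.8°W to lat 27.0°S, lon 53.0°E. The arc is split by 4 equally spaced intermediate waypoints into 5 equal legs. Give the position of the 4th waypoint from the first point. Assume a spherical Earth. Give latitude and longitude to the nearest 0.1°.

Write both endpoints as unit vectors p₁, p₂ with components (cos φ cos λ, cos φ sin λ, sin φ).
The central angle between the endpoints is δ = arccos(p₁·p₂) ≈ 2.361 rad (135.3°).
Interpolate at f = 4/5 with slerp weights a = sin((1−f)δ)/sin δ ≈ 0.647, b = sin(fδ)/sin δ ≈ 1.350.
p = a·p₁ + b·p₂ ≈ (0.437, 0.899, -0.037); φ = arcsin(p_z) ≈ -2.11°, λ = atan2(p_y, p_x) ≈ 64.07°.

≈ lat 2.1°S, lon 64.1°E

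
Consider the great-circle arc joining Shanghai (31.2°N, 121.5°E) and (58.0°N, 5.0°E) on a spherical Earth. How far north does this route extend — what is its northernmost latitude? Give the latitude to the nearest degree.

≈ 65°N

The great circle lies in the plane with unit normal n̂ = (p₁ × p₂)/|p₁ × p₂|.
Here n̂_z ≈ -0.418; the vertex latitude is φ_max = arccos|n̂_z| ≈ 65.3°.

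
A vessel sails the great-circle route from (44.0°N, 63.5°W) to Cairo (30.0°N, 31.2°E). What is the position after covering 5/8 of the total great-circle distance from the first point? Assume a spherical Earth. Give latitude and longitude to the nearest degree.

≈ (45°N, 2°E)

The haversine formula gives a central angle δ ≈ 1.270 rad (72.8°) between the endpoints.
Interpolate at f = 5/8 with slerp weights a = sin((1−f)δ)/sin δ ≈ 0.480, b = sin(fδ)/sin δ ≈ 0.747.
p = a·p₁ + b·p₂ ≈ (0.707, 0.026, 0.707); φ = arcsin(p_z) ≈ 44.97°, λ = atan2(p_y, p_x) ≈ 2.10°.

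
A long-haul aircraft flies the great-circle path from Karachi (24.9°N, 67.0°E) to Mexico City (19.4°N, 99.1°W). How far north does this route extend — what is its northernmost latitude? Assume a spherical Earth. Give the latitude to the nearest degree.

The great circle lies in the plane with unit normal n̂ = (p₁ × p₂)/|p₁ × p₂|.
Here n̂_z ≈ -0.284; the vertex latitude is φ_max = arccos|n̂_z| ≈ 73.5°.

≈ 73°N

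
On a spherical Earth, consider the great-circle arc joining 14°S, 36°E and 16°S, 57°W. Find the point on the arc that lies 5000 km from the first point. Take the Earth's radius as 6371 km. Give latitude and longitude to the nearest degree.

Convert each endpoint to a unit vector on the sphere (x = cos φ cos λ, y = cos φ sin λ, z = sin φ).
The central angle between the endpoints is δ = arccos(p₁·p₂) ≈ 1.553 rad (89.0°). The total great-circle distance is δ·R ≈ 1.553 × 6371 ≈ 9894 km, so the target fraction is f = 5000/9894 ≈ 0.505.
Interpolate at f ≈ 0.505 with slerp weights a = sin((1−f)δ)/sin δ ≈ 0.695, b = sin(fδ)/sin δ ≈ 0.707.
p = a·p₁ + b·p₂ ≈ (0.916, -0.173, -0.363); φ = arcsin(p_z) ≈ -21.28°, λ = atan2(p_y, p_x) ≈ -10.73°.

≈ 21°S, 11°W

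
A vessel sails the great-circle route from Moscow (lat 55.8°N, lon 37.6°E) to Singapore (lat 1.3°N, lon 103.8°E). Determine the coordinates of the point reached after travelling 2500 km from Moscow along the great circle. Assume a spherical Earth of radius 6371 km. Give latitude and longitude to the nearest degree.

≈ lat 44°N, lon 68°E

Write both endpoints as unit vectors p₁, p₂ with components (cos φ cos λ, cos φ sin λ, sin φ).
The central angle between the endpoints is δ = arccos(p₁·p₂) ≈ 1.323 rad (75.8°). The total great-circle distance is δ·R ≈ 1.323 × 6371 ≈ 8427 km, so the target fraction is f = 2500/8427 ≈ 0.297.
Interpolate at f ≈ 0.297 with slerp weights a = sin((1−f)δ)/sin δ ≈ 0.827, b = sin(fδ)/sin δ ≈ 0.394.
p = a·p₁ + b·p₂ ≈ (0.274, 0.667, 0.693); φ = arcsin(p_z) ≈ 43.87°, λ = atan2(p_y, p_x) ≈ 67.64°.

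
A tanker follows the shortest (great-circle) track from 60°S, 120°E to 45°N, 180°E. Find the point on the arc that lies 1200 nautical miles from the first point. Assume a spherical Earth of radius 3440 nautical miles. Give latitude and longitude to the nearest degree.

Convert each endpoint to a unit vector on the sphere (x = cos φ cos λ, y = cos φ sin λ, z = sin φ).
The central angle between the endpoints is δ = arccos(p₁·p₂) ≈ 2.021 rad (115.8°). The total great-circle distance is δ·R ≈ 2.021 × 3440 ≈ 6954 nmi, so the target fraction is f = 1200/6954 ≈ 0.173.
Interpolate at f ≈ 0.173 with slerp weights a = sin((1−f)δ)/sin δ ≈ 1.105, b = sin(fδ)/sin δ ≈ 0.380.
p = a·p₁ + b·p₂ ≈ (-0.545, 0.479, -0.689); φ = arcsin(p_z) ≈ -43.52°, λ = atan2(p_y, p_x) ≈ 138.70°.

≈ 44°S, 139°E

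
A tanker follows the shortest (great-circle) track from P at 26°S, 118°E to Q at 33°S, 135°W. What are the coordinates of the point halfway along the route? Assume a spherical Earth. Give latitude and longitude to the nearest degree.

≈ 44°S, 169°E

The haversine formula gives a central angle δ ≈ 1.552 rad (88.9°) between the endpoints.
Interpolate at f = 1/2 with slerp weights a = sin((1−f)δ)/sin δ ≈ 0.701, b = sin(fδ)/sin δ ≈ 0.701.
p = a·p₁ + b·p₂ ≈ (-0.711, 0.141, -0.689); φ = arcsin(p_z) ≈ -43.53°, λ = atan2(p_y, p_x) ≈ 168.82°.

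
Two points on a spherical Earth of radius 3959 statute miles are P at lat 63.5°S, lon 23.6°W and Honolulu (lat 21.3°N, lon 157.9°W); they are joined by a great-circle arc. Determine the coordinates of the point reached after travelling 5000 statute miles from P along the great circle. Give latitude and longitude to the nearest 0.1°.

Write both endpoints as unit vectors p₁, p₂ with components (cos φ cos λ, cos φ sin λ, sin φ).
The central angle between the endpoints is δ = arccos(p₁·p₂) ≈ 2.234 rad (128.0°). The total great-circle distance is δ·R ≈ 2.234 × 3959 ≈ 8843 mi, so the target fraction is f = 5000/8843 ≈ 0.565.
Interpolate at f ≈ 0.565 with slerp weights a = sin((1−f)δ)/sin δ ≈ 1.047, b = sin(fδ)/sin δ ≈ 1.209.
p = a·p₁ + b·p₂ ≈ (-0.616, -0.611, -0.498); φ = arcsin(p_z) ≈ -29.86°, λ = atan2(p_y, p_x) ≈ -135.22°.

≈ lat 29.9°S, lon 135.2°W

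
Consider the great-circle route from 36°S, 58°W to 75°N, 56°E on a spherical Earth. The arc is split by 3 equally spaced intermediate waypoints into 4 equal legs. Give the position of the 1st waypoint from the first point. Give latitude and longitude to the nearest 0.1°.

Convert each endpoint to a unit vector on the sphere (x = cos φ cos λ, y = cos φ sin λ, z = sin φ).
The central angle between the endpoints is δ = arccos(p₁·p₂) ≈ 2.282 rad (130.8°).
Interpolate at f = 1/4 with slerp weights a = sin((1−f)δ)/sin δ ≈ 1.307, b = sin(fδ)/sin δ ≈ 0.713.
p = a·p₁ + b·p₂ ≈ (0.664, -0.744, -0.080); φ = arcsin(p_z) ≈ -4.56°, λ = atan2(p_y, p_x) ≈ -48.26°.

≈ 4.6°S, 48.3°W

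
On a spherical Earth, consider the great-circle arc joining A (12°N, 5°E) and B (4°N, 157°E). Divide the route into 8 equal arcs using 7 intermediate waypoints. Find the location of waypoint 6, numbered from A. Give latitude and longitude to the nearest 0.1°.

From cos δ = sin φ₁ sin φ₂ + cos φ₁ cos φ₂ cos Δλ, the central angle is δ ≈ 2.581 rad (147.9°).
Interpolate at f = 6/8 with slerp weights a = sin((1−f)δ)/sin δ ≈ 1.132, b = sin(fδ)/sin δ ≈ 1.757.
p = a·p₁ + b·p₂ ≈ (-0.511, 0.781, 0.358); φ = arcsin(p_z) ≈ 20.97°, λ = atan2(p_y, p_x) ≈ 123.19°.

≈ (21.0°N, 123.2°E)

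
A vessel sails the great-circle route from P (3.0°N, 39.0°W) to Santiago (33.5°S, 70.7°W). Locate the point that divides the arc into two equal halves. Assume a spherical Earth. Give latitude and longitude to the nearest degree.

≈ (16°S, 53°W)

Write both endpoints as unit vectors p₁, p₂ with components (cos φ cos λ, cos φ sin λ, sin φ).
The central angle between the endpoints is δ = arccos(p₁·p₂) ≈ 0.824 rad (47.2°).
Interpolate at f = 1/2 with slerp weights a = sin((1−f)δ)/sin δ ≈ 0.546, b = sin(fδ)/sin δ ≈ 0.546.
p = a·p₁ + b·p₂ ≈ (0.574, -0.772, -0.273); φ = arcsin(p_z) ≈ -15.82°, λ = atan2(p_y, p_x) ≈ -53.39°.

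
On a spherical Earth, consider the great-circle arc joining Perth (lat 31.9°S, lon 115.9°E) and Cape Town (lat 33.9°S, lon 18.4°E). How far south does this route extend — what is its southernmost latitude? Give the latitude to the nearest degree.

≈ 44°S

The great circle lies in the plane with unit normal n̂ = (p₁ × p₂)/|p₁ × p₂|.
Here n̂_z ≈ -0.713; the vertex latitude is φ_max = arccos|n̂_z| ≈ 44.5°.
Check via Clairaut: cos φ_max = |cos φ₁| · sin C = cos(31.9°)·sin(122.8°) ≈ 0.713, again giving ≈ 44.5°.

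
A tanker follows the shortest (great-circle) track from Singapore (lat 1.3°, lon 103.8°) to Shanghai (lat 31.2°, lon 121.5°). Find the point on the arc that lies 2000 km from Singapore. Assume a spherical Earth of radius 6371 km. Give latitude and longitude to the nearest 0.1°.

The haversine formula gives a central angle δ ≈ 0.598 rad (34.3°) between the endpoints. The total great-circle distance is δ·R ≈ 0.598 × 6371 ≈ 3810 km, so the target fraction is f = 2000/3810 ≈ 0.525.
Interpolate at f ≈ 0.525 with slerp weights a = sin((1−f)δ)/sin δ ≈ 0.498, b = sin(fδ)/sin δ ≈ 0.548.
p = a·p₁ + b·p₂ ≈ (-0.364, 0.883, 0.295); φ = arcsin(p_z) ≈ 17.18°, λ = atan2(p_y, p_x) ≈ 112.39°.

≈ lat 17.2°, lon 112.4°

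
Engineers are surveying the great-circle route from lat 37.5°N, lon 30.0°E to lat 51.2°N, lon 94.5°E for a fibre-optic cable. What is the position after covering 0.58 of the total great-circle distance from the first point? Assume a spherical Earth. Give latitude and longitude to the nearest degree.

Write both endpoints as unit vectors p₁, p₂ with components (cos φ cos λ, cos φ sin λ, sin φ).
The central angle between the endpoints is δ = arccos(p₁·p₂) ≈ 0.811 rad (46.5°).
Interpolate at f = 0.58 with slerp weights a = sin((1−f)δ)/sin δ ≈ 0.461, b = sin(fδ)/sin δ ≈ 0.625.
p = a·p₁ + b·p₂ ≈ (0.286, 0.573, 0.768); φ = arcsin(p_z) ≈ 50.16°, λ = atan2(p_y, p_x) ≈ 63.50°.

≈ lat 50°N, lon 63°E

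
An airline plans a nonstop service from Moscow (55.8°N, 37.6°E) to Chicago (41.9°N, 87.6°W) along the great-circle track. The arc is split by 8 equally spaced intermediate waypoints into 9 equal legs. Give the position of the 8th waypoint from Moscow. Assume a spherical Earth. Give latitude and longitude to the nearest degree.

≈ 49°N, 82°W

Convert each endpoint to a unit vector on the sphere (x = cos φ cos λ, y = cos φ sin λ, z = sin φ).
The central angle between the endpoints is δ = arccos(p₁·p₂) ≈ 1.254 rad (71.9°).
Interpolate at f = 8/9 with slerp weights a = sin((1−f)δ)/sin δ ≈ 0.146, b = sin(fδ)/sin δ ≈ 0.945.
p = a·p₁ + b·p₂ ≈ (0.095, -0.652, 0.752); φ = arcsin(p_z) ≈ 48.75°, λ = atan2(p_y, p_x) ≈ -81.76°.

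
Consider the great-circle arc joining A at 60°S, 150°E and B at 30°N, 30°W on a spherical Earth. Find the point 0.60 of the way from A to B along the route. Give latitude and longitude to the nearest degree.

Write both endpoints as unit vectors p₁, p₂ with components (cos φ cos λ, cos φ sin λ, sin φ).
The central angle between the endpoints is δ = arccos(p₁·p₂) ≈ 2.618 rad (150.0°).
Interpolate at f = 0.60 with slerp weights a = sin((1−f)δ)/sin δ ≈ 1.732, b = sin(fδ)/sin δ ≈ 2.000.
p = a·p₁ + b·p₂ ≈ (0.750, -0.433, -0.500); φ = arcsin(p_z) ≈ -30.00°, λ = atan2(p_y, p_x) ≈ -30.00°.

≈ 30°S, 30°W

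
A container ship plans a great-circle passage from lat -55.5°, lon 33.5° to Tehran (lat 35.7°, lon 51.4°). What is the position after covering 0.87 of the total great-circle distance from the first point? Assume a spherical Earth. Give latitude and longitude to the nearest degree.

Convert each endpoint to a unit vector on the sphere (x = cos φ cos λ, y = cos φ sin λ, z = sin φ).
The central angle between the endpoints is δ = arccos(p₁·p₂) ≈ 1.614 rad (92.5°).
Interpolate at f = 0.87 with slerp weights a = sin((1−f)δ)/sin δ ≈ 0.208, b = sin(fδ)/sin δ ≈ 0.987.
p = a·p₁ + b·p₂ ≈ (0.599, 0.692, 0.404); φ = arcsin(p_z) ≈ 23.84°, λ = atan2(p_y, p_x) ≈ 49.13°.

≈ lat 24°, lon 49°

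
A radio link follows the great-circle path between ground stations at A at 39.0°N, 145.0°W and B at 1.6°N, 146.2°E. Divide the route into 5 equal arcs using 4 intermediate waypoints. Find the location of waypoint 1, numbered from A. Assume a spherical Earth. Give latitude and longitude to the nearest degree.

The haversine formula gives a central angle δ ≈ 1.268 rad (72.6°) between the endpoints.
Interpolate at f = 1/5 with slerp weights a = sin((1−f)δ)/sin δ ≈ 0.890, b = sin(fδ)/sin δ ≈ 0.263.
p = a·p₁ + b·p₂ ≈ (-0.785, -0.250, 0.567); φ = arcsin(p_z) ≈ 34.55°, λ = atan2(p_y, p_x) ≈ -162.30°.

≈ 35°N, 162°W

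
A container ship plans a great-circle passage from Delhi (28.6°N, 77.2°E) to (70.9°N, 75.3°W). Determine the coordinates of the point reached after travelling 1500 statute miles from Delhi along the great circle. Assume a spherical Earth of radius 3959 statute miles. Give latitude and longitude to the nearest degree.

≈ (50°N, 72°E)

From cos δ = sin φ₁ sin φ₂ + cos φ₁ cos φ₂ cos Δλ, the central angle is δ ≈ 1.372 rad (78.6°). The total great-circle distance is δ·R ≈ 1.372 × 3959 ≈ 5432 mi, so the target fraction is f = 1500/5432 ≈ 0.276.
Interpolate at f ≈ 0.276 with slerp weights a = sin((1−f)δ)/sin δ ≈ 0.855, b = sin(fδ)/sin δ ≈ 0.377.
p = a·p₁ + b·p₂ ≈ (0.198, 0.612, 0.766); φ = arcsin(p_z) ≈ 49.96°, λ = atan2(p_y, p_x) ≈ 72.12°.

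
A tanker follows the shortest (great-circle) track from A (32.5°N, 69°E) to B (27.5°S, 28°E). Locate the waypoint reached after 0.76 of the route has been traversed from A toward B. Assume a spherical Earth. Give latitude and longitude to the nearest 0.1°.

Write both endpoints as unit vectors p₁, p₂ with components (cos φ cos λ, cos φ sin λ, sin φ).
The central angle between the endpoints is δ = arccos(p₁·p₂) ≈ 1.249 rad (71.5°).
Interpolate at f = 0.76 with slerp weights a = sin((1−f)δ)/sin δ ≈ 0.311, b = sin(fδ)/sin δ ≈ 0.857.
p = a·p₁ + b·p₂ ≈ (0.765, 0.602, -0.228); φ = arcsin(p_z) ≈ -13.21°, λ = atan2(p_y, p_x) ≈ 38.19°.

≈ (13.2°S, 38.2°E)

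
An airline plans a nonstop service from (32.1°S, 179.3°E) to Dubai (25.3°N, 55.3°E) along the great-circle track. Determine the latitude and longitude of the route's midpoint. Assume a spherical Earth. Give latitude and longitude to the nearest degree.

Write both endpoints as unit vectors p₁, p₂ with components (cos φ cos λ, cos φ sin λ, sin φ).
The central angle between the endpoints is δ = arccos(p₁·p₂) ≈ 2.285 rad (130.9°).
Interpolate at f = 1/2 with slerp weights a = sin((1−f)δ)/sin δ ≈ 1.204, b = sin(fδ)/sin δ ≈ 1.204.
p = a·p₁ + b·p₂ ≈ (-0.400, 0.908, -0.125); φ = arcsin(p_z) ≈ -7.20°, λ = atan2(p_y, p_x) ≈ 113.80°.

≈ (7°S, 114°E)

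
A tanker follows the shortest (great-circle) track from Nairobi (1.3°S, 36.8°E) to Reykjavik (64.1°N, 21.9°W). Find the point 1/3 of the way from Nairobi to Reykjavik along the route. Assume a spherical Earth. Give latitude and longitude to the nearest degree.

≈ (23°N, 26°E)

Convert each endpoint to a unit vector on the sphere (x = cos φ cos λ, y = cos φ sin λ, z = sin φ).
The central angle between the endpoints is δ = arccos(p₁·p₂) ≈ 1.363 rad (78.1°).
Interpolate at f = 1/3 with slerp weights a = sin((1−f)δ)/sin δ ≈ 0.806, b = sin(fδ)/sin δ ≈ 0.448.
p = a·p₁ + b·p₂ ≈ (0.827, 0.410, 0.385); φ = arcsin(p_z) ≈ 22.65°, λ = atan2(p_y, p_x) ≈ 26.35°.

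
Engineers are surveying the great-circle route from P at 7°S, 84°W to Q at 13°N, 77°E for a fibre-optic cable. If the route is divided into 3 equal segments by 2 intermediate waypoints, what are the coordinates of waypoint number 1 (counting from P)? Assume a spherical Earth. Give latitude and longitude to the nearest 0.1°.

Convert each endpoint to a unit vector on the sphere (x = cos φ cos λ, y = cos φ sin λ, z = sin φ).
The central angle between the endpoints is δ = arccos(p₁·p₂) ≈ 2.799 rad (160.4°).
Interpolate at f = 1/3 with slerp weights a = sin((1−f)δ)/sin δ ≈ 2.847, b = sin(fδ)/sin δ ≈ 2.390.
p = a·p₁ + b·p₂ ≈ (0.819, -0.541, 0.191); φ = arcsin(p_z) ≈ 11.00°, λ = atan2(p_y, p_x) ≈ -33.42°.

≈ 11.0°N, 33.4°W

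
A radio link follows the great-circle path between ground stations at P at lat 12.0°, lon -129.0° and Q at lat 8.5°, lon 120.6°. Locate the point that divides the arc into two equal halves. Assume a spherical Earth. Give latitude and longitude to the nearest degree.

Write both endpoints as unit vectors p₁, p₂ with components (cos φ cos λ, cos φ sin λ, sin φ).
The central angle between the endpoints is δ = arccos(p₁·p₂) ≈ 1.882 rad (107.8°).
Interpolate at f = 1/2 with slerp weights a = sin((1−f)δ)/sin δ ≈ 0.849, b = sin(fδ)/sin δ ≈ 0.849.
p = a·p₁ + b·p₂ ≈ (-0.950, 0.077, 0.302); φ = arcsin(p_z) ≈ 17.58°, λ = atan2(p_y, p_x) ≈ 175.34°.

≈ lat 18°, lon 175°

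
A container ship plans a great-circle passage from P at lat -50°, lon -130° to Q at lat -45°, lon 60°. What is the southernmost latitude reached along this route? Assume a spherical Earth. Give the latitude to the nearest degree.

The great circle lies in the plane with unit normal n̂ = (p₁ × p₂)/|p₁ × p₂|.
Here n̂_z ≈ -0.079; the vertex latitude is φ_max = arccos|n̂_z| ≈ 85.5°.
Check via Clairaut: cos φ_max = |cos φ₁| · sin C = cos(50.0°)·sin(172.9°) ≈ 0.079, again giving ≈ 85.5°.

≈ -85°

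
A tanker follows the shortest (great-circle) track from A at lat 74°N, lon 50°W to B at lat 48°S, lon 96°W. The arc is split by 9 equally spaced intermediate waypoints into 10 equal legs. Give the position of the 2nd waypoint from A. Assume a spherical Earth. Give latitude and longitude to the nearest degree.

Convert each endpoint to a unit vector on the sphere (x = cos φ cos λ, y = cos φ sin λ, z = sin φ).
The central angle between the endpoints is δ = arccos(p₁·p₂) ≈ 2.197 rad (125.9°).
Interpolate at f = 2/10 with slerp weights a = sin((1−f)δ)/sin δ ≈ 1.213, b = sin(fδ)/sin δ ≈ 0.525.
p = a·p₁ + b·p₂ ≈ (0.178, -0.606, 0.776); φ = arcsin(p_z) ≈ 50.86°, λ = atan2(p_y, p_x) ≈ -73.61°.

≈ lat 51°N, lon 74°W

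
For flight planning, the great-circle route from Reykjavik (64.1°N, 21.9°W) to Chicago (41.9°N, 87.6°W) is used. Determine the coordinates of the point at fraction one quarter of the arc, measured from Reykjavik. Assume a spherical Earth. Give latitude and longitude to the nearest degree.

From cos δ = sin φ₁ sin φ₂ + cos φ₁ cos φ₂ cos Δλ, the central angle is δ ≈ 0.746 rad (42.7°).
Interpolate at f = 1/4 with slerp weights a = sin((1−f)δ)/sin δ ≈ 0.782, b = sin(fδ)/sin δ ≈ 0.273.
p = a·p₁ + b·p₂ ≈ (0.325, -0.331, 0.886); φ = arcsin(p_z) ≈ 62.36°, λ = atan2(p_y, p_x) ≈ -45.45°.

≈ 62°N, 45°W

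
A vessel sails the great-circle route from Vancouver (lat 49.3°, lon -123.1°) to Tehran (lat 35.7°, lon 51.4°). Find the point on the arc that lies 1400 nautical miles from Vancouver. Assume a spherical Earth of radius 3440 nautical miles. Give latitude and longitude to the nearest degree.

≈ lat 72°, lon -117°

From cos δ = sin φ₁ sin φ₂ + cos φ₁ cos φ₂ cos Δλ, the central angle is δ ≈ 1.656 rad (94.9°). The total great-circle distance is δ·R ≈ 1.656 × 3440 ≈ 5695 nmi, so the target fraction is f = 1400/5695 ≈ 0.246.
Interpolate at f ≈ 0.246 with slerp weights a = sin((1−f)δ)/sin δ ≈ 0.952, b = sin(fδ)/sin δ ≈ 0.397.
p = a·p₁ + b·p₂ ≈ (-0.138, -0.268, 0.954); φ = arcsin(p_z) ≈ 72.47°, λ = atan2(p_y, p_x) ≈ -117.21°.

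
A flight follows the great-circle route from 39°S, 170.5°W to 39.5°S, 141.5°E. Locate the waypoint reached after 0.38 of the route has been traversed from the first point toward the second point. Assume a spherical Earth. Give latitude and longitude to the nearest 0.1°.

Write both endpoints as unit vectors p₁, p₂ with components (cos φ cos λ, cos φ sin λ, sin φ).
The central angle between the endpoints is δ = arccos(p₁·p₂) ≈ 0.641 rad (36.7°).
Interpolate at f = 0.38 with slerp weights a = sin((1−f)δ)/sin δ ≈ 0.647, b = sin(fδ)/sin δ ≈ 0.403.
p = a·p₁ + b·p₂ ≈ (-0.740, 0.111, -0.664); φ = arcsin(p_z) ≈ -41.59°, λ = atan2(p_y, p_x) ≈ 171.49°.

≈ 41.6°S, 171.5°E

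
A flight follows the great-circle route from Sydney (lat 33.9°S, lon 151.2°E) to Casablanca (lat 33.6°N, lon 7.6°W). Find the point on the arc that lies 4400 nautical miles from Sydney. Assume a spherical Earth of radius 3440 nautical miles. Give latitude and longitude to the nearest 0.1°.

≈ lat 5.3°S, lon 77.8°E

Convert each endpoint to a unit vector on the sphere (x = cos φ cos λ, y = cos φ sin λ, z = sin φ).
The central angle between the endpoints is δ = arccos(p₁·p₂) ≈ 2.834 rad (162.4°). The total great-circle distance is δ·R ≈ 2.834 × 3440 ≈ 9750 nmi, so the target fraction is f = 4400/9750 ≈ 0.451.
Interpolate at f ≈ 0.451 with slerp weights a = sin((1−f)δ)/sin δ ≈ 3.307, b = sin(fδ)/sin δ ≈ 3.168.
p = a·p₁ + b·p₂ ≈ (0.210, 0.973, -0.092); φ = arcsin(p_z) ≈ -5.25°, λ = atan2(p_y, p_x) ≈ 77.83°.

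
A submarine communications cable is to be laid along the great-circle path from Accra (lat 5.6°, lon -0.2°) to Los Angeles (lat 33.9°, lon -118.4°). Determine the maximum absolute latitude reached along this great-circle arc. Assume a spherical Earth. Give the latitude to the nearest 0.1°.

≈ 39.4°

The great circle lies in the plane with unit normal n̂ = (p₁ × p₂)/|p₁ × p₂|.
Here n̂_z ≈ -0.773; the vertex latitude is φ_max = arccos|n̂_z| ≈ 39.4°.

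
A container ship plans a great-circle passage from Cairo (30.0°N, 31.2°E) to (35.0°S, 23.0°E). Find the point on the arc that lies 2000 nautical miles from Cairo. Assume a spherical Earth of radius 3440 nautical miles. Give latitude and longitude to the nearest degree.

From cos δ = sin φ₁ sin φ₂ + cos φ₁ cos φ₂ cos Δλ, the central angle is δ ≈ 1.142 rad (65.5°). The total great-circle distance is δ·R ≈ 1.142 × 3440 ≈ 3930 nmi, so the target fraction is f = 2000/3930 ≈ 0.509.
Interpolate at f ≈ 0.509 with slerp weights a = sin((1−f)δ)/sin δ ≈ 0.585, b = sin(fδ)/sin δ ≈ 0.604.
p = a·p₁ + b·p₂ ≈ (0.889, 0.456, -0.054); φ = arcsin(p_z) ≈ -3.09°, λ = atan2(p_y, p_x) ≈ 27.15°.

≈ (3°S, 27°E)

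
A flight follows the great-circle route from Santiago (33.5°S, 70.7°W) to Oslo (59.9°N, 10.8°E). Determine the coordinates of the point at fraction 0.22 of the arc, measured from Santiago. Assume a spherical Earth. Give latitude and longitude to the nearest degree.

≈ 12°S, 57°W

Write both endpoints as unit vectors p₁, p₂ with components (cos φ cos λ, cos φ sin λ, sin φ).
The central angle between the endpoints is δ = arccos(p₁·p₂) ≈ 2.000 rad (114.6°).
Interpolate at f = 0.22 with slerp weights a = sin((1−f)δ)/sin δ ≈ 1.099, b = sin(fδ)/sin δ ≈ 0.468.
p = a·p₁ + b·p₂ ≈ (0.534, -0.821, -0.202); φ = arcsin(p_z) ≈ -11.64°, λ = atan2(p_y, p_x) ≈ -56.98°.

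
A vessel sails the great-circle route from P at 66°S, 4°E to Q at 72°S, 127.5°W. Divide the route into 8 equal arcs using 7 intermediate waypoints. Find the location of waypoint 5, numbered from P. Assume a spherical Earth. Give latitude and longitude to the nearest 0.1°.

≈ 81.1°S, 75.3°W

Convert each endpoint to a unit vector on the sphere (x = cos φ cos λ, y = cos φ sin λ, z = sin φ).
The central angle between the endpoints is δ = arccos(p₁·p₂) ≈ 0.667 rad (38.2°).
Interpolate at f = 5/8 with slerp weights a = sin((1−f)δ)/sin δ ≈ 0.400, b = sin(fδ)/sin δ ≈ 0.655.
p = a·p₁ + b·p₂ ≈ (0.039, -0.149, -0.988); φ = arcsin(p_z) ≈ -81.13°, λ = atan2(p_y, p_x) ≈ -75.26°.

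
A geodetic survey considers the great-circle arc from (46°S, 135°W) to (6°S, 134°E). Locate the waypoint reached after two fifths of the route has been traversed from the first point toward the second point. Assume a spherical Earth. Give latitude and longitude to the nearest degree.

≈ (39°S, 179°E)

From cos δ = sin φ₁ sin φ₂ + cos φ₁ cos φ₂ cos Δλ, the central angle is δ ≈ 1.508 rad (86.4°).
Interpolate at f = 2/5 with slerp weights a = sin((1−f)δ)/sin δ ≈ 0.788, b = sin(fδ)/sin δ ≈ 0.568.
p = a·p₁ + b·p₂ ≈ (-0.780, 0.020, -0.626); φ = arcsin(p_z) ≈ -38.76°, λ = atan2(p_y, p_x) ≈ 178.56°.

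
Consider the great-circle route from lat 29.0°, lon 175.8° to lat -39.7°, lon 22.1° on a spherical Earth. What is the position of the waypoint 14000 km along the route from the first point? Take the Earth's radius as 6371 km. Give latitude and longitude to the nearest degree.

The haversine formula gives a central angle δ ≈ 2.721 rad (155.9°) between the endpoints. The total great-circle distance is δ·R ≈ 2.721 × 6371 ≈ 17337 km, so the target fraction is f = 14000/17337 ≈ 0.808.
Interpolate at f ≈ 0.808 with slerp weights a = sin((1−f)δ)/sin δ ≈ 1.226, b = sin(fδ)/sin δ ≈ 1.985.
p = a·p₁ + b·p₂ ≈ (0.346, 0.653, -0.674); φ = arcsin(p_z) ≈ -42.35°, λ = atan2(p_y, p_x) ≈ 62.10°.

≈ lat -42°, lon 62°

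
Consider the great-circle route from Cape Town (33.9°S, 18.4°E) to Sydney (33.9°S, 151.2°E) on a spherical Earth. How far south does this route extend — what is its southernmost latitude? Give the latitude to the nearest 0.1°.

≈ 59.2°S

The great circle lies in the plane with unit normal n̂ = (p₁ × p₂)/|p₁ × p₂|.
Here n̂_z ≈ +0.512; the vertex latitude is φ_max = arccos|n̂_z| ≈ 59.2°.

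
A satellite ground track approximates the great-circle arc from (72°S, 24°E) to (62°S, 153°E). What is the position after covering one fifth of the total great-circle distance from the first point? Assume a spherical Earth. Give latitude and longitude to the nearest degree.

≈ (78°S, 47°E)

From cos δ = sin φ₁ sin φ₂ + cos φ₁ cos φ₂ cos Δλ, the central angle is δ ≈ 0.725 rad (41.5°).
Interpolate at f = 1/5 with slerp weights a = sin((1−f)δ)/sin δ ≈ 0.826, b = sin(fδ)/sin δ ≈ 0.218.
p = a·p₁ + b·p₂ ≈ (0.142, 0.150, -0.978); φ = arcsin(p_z) ≈ -78.06°, λ = atan2(p_y, p_x) ≈ 46.60°.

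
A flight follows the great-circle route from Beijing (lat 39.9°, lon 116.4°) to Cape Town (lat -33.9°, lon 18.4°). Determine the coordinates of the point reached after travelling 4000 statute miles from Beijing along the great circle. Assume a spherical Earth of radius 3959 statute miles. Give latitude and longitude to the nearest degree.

≈ lat 5°, lon 65°

From cos δ = sin φ₁ sin φ₂ + cos φ₁ cos φ₂ cos Δλ, the central angle is δ ≈ 2.034 rad (116.5°). The total great-circle distance is δ·R ≈ 2.034 × 3959 ≈ 8051 mi, so the target fraction is f = 4000/8051 ≈ 0.497.
Interpolate at f ≈ 0.497 with slerp weights a = sin((1−f)δ)/sin δ ≈ 0.954, b = sin(fδ)/sin δ ≈ 0.947.
p = a·p₁ + b·p₂ ≈ (0.420, 0.904, 0.084); φ = arcsin(p_z) ≈ 4.82°, λ = atan2(p_y, p_x) ≈ 65.07°.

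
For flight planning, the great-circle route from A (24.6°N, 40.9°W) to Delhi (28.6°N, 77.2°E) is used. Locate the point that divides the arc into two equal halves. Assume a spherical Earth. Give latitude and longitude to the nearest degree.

≈ (44°N, 16°E)

Convert each endpoint to a unit vector on the sphere (x = cos φ cos λ, y = cos φ sin λ, z = sin φ).
The central angle between the endpoints is δ = arccos(p₁·p₂) ≈ 1.748 rad (100.2°).
Interpolate at f = 1/2 with slerp weights a = sin((1−f)δ)/sin δ ≈ 0.779, b = sin(fδ)/sin δ ≈ 0.779.
p = a·p₁ + b·p₂ ≈ (0.687, 0.203, 0.697); φ = arcsin(p_z) ≈ 44.22°, λ = atan2(p_y, p_x) ≈ 16.48°.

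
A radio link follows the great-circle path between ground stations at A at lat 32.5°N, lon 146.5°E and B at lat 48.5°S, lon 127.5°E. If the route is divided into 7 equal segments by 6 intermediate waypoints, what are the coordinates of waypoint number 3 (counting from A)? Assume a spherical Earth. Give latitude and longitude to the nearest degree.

≈ lat 2°S, lon 139°E

From cos δ = sin φ₁ sin φ₂ + cos φ₁ cos φ₂ cos Δλ, the central angle is δ ≈ 1.444 rad (82.8°).
Interpolate at f = 3/7 with slerp weights a = sin((1−f)δ)/sin δ ≈ 0.741, b = sin(fδ)/sin δ ≈ 0.585.
p = a·p₁ + b·p₂ ≈ (-0.757, 0.652, -0.040); φ = arcsin(p_z) ≈ -2.30°, λ = atan2(p_y, p_x) ≈ 139.24°.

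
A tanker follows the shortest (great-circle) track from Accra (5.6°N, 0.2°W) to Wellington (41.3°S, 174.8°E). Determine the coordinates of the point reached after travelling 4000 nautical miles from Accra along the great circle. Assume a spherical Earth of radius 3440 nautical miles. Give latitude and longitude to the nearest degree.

The haversine formula gives a central angle δ ≈ 2.514 rad (144.0°) between the endpoints. The total great-circle distance is δ·R ≈ 2.514 × 3440 ≈ 8647 nmi, so the target fraction is f = 4000/8647 ≈ 0.463.
Interpolate at f ≈ 0.463 with slerp weights a = sin((1−f)δ)/sin δ ≈ 1.661, b = sin(fδ)/sin δ ≈ 1.562.
p = a·p₁ + b·p₂ ≈ (0.484, 0.101, -0.869); φ = arcsin(p_z) ≈ -60.36°, λ = atan2(p_y, p_x) ≈ 11.74°.

≈ 60°S, 12°E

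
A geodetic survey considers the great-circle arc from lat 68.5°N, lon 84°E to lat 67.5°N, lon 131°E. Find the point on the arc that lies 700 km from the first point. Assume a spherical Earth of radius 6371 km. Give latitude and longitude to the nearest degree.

Write both endpoints as unit vectors p₁, p₂ with components (cos φ cos λ, cos φ sin λ, sin φ).
The central angle between the endpoints is δ = arccos(p₁·p₂) ≈ 0.300 rad (17.2°). The total great-circle distance is δ·R ≈ 0.300 × 6371 ≈ 1913 km, so the target fraction is f = 700/1913 ≈ 0.366.
Interpolate at f ≈ 0.366 with slerp weights a = sin((1−f)δ)/sin δ ≈ 0.640, b = sin(fδ)/sin δ ≈ 0.371.
p = a·p₁ + b·p₂ ≈ (-0.069, 0.340, 0.938); φ = arcsin(p_z) ≈ 69.69°, λ = atan2(p_y, p_x) ≈ 101.39°.

≈ lat 70°N, lon 101°E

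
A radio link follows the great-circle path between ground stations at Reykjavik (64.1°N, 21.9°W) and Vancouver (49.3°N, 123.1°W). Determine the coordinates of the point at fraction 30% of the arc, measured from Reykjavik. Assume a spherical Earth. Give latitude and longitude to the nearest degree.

≈ (69°N, 59°W)

Convert each endpoint to a unit vector on the sphere (x = cos φ cos λ, y = cos φ sin λ, z = sin φ).
The central angle between the endpoints is δ = arccos(p₁·p₂) ≈ 0.894 rad (51.2°).
Interpolate at f = 0.30 with slerp weights a = sin((1−f)δ)/sin δ ≈ 0.751, b = sin(fδ)/sin δ ≈ 0.340.
p = a·p₁ + b·p₂ ≈ (0.183, -0.308, 0.934); φ = arcsin(p_z) ≈ 68.99°, λ = atan2(p_y, p_x) ≈ -59.23°.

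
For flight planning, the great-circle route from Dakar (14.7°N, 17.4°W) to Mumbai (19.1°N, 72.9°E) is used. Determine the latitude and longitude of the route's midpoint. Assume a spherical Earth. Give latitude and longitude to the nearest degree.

Convert each endpoint to a unit vector on the sphere (x = cos φ cos λ, y = cos φ sin λ, z = sin φ).
The central angle between the endpoints is δ = arccos(p₁·p₂) ≈ 1.492 rad (85.5°).
Interpolate at f = 1/2 with slerp weights a = sin((1−f)δ)/sin δ ≈ 0.681, b = sin(fδ)/sin δ ≈ 0.681.
p = a·p₁ + b·p₂ ≈ (0.818, 0.418, 0.396); φ = arcsin(p_z) ≈ 23.30°, λ = atan2(p_y, p_x) ≈ 27.08°.

≈ 23°N, 27°E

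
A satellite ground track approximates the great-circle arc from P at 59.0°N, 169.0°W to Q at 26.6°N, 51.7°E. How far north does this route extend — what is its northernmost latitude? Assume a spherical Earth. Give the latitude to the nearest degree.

≈ 73°N

The great circle lies in the plane with unit normal n̂ = (p₁ × p₂)/|p₁ × p₂|.
Here n̂_z ≈ -0.300; the vertex latitude is φ_max = arccos|n̂_z| ≈ 72.5°.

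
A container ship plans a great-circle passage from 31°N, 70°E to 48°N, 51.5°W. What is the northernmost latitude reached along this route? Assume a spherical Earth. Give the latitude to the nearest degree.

≈ 61°N

The great circle lies in the plane with unit normal n̂ = (p₁ × p₂)/|p₁ × p₂|.
Here n̂_z ≈ -0.491; the vertex latitude is φ_max = arccos|n̂_z| ≈ 60.6°.
Check via Clairaut: cos φ_max = |cos φ₁| · sin C = cos(31.0°)·sin(34.9°) ≈ 0.491, again giving ≈ 60.6°.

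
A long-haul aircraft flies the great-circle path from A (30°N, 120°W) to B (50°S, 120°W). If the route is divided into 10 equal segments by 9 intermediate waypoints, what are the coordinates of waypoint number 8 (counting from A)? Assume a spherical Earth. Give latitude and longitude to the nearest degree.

Convert each endpoint to a unit vector on the sphere (x = cos φ cos λ, y = cos φ sin λ, z = sin φ).
The central angle between the endpoints is δ = arccos(p₁·p₂) ≈ 1.396 rad (80.0°).
Interpolate at f = 8/10 with slerp weights a = sin((1−f)δ)/sin δ ≈ 0.280, b = sin(fδ)/sin δ ≈ 0.913.
p = a·p₁ + b·p₂ ≈ (-0.415, -0.718, -0.559); φ = arcsin(p_z) ≈ -34.00°, λ = atan2(p_y, p_x) ≈ -120.00°.

≈ (34°S, 120°W)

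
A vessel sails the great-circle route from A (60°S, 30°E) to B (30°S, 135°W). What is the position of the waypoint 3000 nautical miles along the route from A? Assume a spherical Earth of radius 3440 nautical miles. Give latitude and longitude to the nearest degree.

≈ (68°S, 122°W)

Write both endpoints as unit vectors p₁, p₂ with components (cos φ cos λ, cos φ sin λ, sin φ).
The central angle between the endpoints is δ = arccos(p₁·p₂) ≈ 1.556 rad (89.2°). The total great-circle distance is δ·R ≈ 1.556 × 3440 ≈ 5353 nmi, so the target fraction is f = 3000/5353 ≈ 0.560.
Interpolate at f ≈ 0.560 with slerp weights a = sin((1−f)δ)/sin δ ≈ 0.632, b = sin(fδ)/sin δ ≈ 0.766.
p = a·p₁ + b·p₂ ≈ (-0.195, -0.311, -0.930); φ = arcsin(p_z) ≈ -68.46°, λ = atan2(p_y, p_x) ≈ -122.13°.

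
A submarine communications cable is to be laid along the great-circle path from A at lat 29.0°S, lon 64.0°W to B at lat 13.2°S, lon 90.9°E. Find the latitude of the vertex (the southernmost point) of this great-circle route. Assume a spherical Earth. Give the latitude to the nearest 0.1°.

The great circle lies in the plane with unit normal n̂ = (p₁ × p₂)/|p₁ × p₂|.
Here n̂_z ≈ +0.481; the vertex latitude is φ_max = arccos|n̂_z| ≈ 61.2°.

≈ 61.2°S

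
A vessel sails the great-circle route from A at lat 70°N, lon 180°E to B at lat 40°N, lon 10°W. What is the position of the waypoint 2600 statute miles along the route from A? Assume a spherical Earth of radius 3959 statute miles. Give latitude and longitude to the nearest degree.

≈ lat 72°N, lon 16°W

From cos δ = sin φ₁ sin φ₂ + cos φ₁ cos φ₂ cos Δλ, the central angle is δ ≈ 1.217 rad (69.8°). The total great-circle distance is δ·R ≈ 1.217 × 3959 ≈ 4820 mi, so the target fraction is f = 2600/4820 ≈ 0.539.
Interpolate at f ≈ 0.539 with slerp weights a = sin((1−f)δ)/sin δ ≈ 0.567, b = sin(fδ)/sin δ ≈ 0.651.
p = a·p₁ + b·p₂ ≈ (0.297, -0.087, 0.951); φ = arcsin(p_z) ≈ 71.98°, λ = atan2(p_y, p_x) ≈ -16.25°.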